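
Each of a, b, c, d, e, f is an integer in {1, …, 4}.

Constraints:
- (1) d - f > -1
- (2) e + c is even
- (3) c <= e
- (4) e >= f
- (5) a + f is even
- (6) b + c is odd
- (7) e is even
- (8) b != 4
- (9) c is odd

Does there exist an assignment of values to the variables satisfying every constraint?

Unsatisfiable

Constraint 7 makes e even and constraint 9 makes c odd, so e + c must be odd. Constraint 2 says e + c is even — contradiction.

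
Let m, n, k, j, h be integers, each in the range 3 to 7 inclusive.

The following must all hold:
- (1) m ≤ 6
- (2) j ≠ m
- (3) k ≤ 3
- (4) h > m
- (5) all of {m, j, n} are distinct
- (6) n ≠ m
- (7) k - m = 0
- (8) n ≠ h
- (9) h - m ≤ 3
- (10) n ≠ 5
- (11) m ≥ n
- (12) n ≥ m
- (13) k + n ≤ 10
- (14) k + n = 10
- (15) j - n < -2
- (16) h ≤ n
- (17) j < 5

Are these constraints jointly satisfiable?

From constraint 3: k ≤ 3. From constraints 1 and 11: n ≤ m ≤ 6. Hence k + n ≤ 9. But constraint 14 requires k + n = 10, and 10 > 9. Contradiction.

Unsatisfiable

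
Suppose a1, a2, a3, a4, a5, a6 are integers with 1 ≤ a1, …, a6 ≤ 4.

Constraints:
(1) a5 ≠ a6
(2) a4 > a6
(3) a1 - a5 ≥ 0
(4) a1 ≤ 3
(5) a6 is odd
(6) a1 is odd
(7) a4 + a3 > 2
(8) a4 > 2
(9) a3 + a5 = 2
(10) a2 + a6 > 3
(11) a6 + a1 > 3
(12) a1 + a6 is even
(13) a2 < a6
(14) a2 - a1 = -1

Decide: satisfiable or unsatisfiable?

The assignment a1 = 3, a2 = 2, a3 = 1, a4 = 4, a5 = 1, a6 = 3 works:
  constraint 3 holds since a1 - a5 = 2.
  constraint 7 holds since a4 + a3 = 5.
  constraint 9 holds since a3 + a5 = 2.
The rest check out directly.

Satisfiable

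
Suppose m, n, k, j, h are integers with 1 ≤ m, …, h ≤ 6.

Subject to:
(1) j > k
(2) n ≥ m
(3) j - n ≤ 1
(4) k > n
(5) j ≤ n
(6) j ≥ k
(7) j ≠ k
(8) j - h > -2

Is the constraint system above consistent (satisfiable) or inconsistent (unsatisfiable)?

Constraints 1, 4, and 5 give n < k, k < j, j ≤ n. Chaining: n < k < j ≤ n, which forces n < n — impossible.

Unsatisfiable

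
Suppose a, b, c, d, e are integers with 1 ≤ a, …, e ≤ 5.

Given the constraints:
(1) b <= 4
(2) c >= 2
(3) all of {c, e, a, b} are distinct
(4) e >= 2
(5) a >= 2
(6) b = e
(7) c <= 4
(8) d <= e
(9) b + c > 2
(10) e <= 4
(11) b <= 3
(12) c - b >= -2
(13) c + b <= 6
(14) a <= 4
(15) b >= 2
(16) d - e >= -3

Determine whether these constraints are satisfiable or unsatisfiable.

Unsatisfiable

Constraints 1, 2, 4, 5, 7, 10, 14, and 15 confine each of c, e, a, b to the 3 values {2, …, 4}.
Constraint 3 requires all 4 of them to be distinct, but only 3 values are available — impossible by the pigeonhole principle.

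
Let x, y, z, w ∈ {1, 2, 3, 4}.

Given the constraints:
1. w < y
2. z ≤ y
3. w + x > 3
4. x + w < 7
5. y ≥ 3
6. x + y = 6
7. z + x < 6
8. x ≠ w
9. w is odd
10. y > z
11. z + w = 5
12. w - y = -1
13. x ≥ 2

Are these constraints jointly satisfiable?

One satisfying assignment is x = 2, y = 4, z = 2, w = 3.
For the less obvious constraints — constraint 3: w + x = 5; constraint 4: x + w = 5 — and the others hold by inspection.

Satisfiable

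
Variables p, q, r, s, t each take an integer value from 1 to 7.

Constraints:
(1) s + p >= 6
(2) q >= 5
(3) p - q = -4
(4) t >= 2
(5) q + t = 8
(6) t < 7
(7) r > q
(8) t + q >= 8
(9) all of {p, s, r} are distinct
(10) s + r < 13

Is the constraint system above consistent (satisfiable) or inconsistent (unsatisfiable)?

Take p = 1, q = 5, r = 6, s = 5, t = 3. Then constraint 1: s + p = 6; constraint 3: p - q = -4, and every other listed constraint is also met.

Satisfiable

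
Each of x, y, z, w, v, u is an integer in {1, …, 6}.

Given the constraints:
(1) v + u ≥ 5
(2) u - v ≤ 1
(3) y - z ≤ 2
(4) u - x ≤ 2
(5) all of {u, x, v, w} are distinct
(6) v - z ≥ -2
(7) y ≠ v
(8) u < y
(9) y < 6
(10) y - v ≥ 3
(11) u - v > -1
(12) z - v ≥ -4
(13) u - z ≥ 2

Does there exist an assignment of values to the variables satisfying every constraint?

Constraints 2, 3, 10, and 13 give v − u ≥ -1, u − z ≥ 2, z − y ≥ -2, y − v ≥ 3.
Adding all 4 inequalities: the left sides telescope to 0, and the right sides sum to (-1) + 2 + (-2) + 3 = 2. So 0 ≥ 2, which is false.

Unsatisfiable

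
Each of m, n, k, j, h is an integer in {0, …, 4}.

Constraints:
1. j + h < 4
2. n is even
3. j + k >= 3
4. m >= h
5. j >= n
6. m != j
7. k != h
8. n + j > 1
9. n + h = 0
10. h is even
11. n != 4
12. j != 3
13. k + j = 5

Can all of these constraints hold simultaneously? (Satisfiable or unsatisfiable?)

Take m = 0, n = 0, k = 3, j = 2, h = 0. Then constraint 1: j + h = 2; constraint 3: j + k = 5; constraint 8: n + j = 2, and every other listed constraint is also met.

Satisfiable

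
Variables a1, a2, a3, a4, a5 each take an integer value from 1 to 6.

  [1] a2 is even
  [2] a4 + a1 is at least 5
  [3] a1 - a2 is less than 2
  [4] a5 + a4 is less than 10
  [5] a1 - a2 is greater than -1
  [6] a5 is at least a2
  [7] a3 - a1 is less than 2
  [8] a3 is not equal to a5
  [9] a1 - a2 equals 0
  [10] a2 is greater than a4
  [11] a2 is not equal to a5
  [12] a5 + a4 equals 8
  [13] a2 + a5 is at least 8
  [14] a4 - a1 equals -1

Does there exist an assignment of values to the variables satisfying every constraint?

One satisfying assignment is a1 = 4, a2 = 4, a3 = 4, a4 = 3, a5 = 5.
For the less obvious constraints — constraint 2: a4 + a1 = 7; constraint 3: a1 - a2 = 0 — and the others hold by inspection.

Satisfiable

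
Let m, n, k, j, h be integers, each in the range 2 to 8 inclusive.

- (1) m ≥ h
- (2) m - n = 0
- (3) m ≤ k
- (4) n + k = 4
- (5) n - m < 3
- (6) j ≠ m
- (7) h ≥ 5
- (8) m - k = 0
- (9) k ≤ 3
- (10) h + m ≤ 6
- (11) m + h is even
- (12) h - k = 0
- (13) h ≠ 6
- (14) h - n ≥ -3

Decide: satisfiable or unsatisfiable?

Unsatisfiable

From constraints 1 and 7: m ≥ h and h ≥ 5, so m ≥ 5. From constraints 3 and 9: m ≤ k and k ≤ 3, so m ≤ 3. But 3 < 5, so no value of m works.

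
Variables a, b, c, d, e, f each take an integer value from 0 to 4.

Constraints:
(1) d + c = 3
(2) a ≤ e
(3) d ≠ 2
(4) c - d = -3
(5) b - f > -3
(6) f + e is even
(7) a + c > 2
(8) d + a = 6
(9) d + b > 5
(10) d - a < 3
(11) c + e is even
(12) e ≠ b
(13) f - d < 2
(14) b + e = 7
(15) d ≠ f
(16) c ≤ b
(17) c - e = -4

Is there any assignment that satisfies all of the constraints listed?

Setting (a, b, c, d, e, f) = (3, 3, 0, 3, 4, 4) satisfies everything: constraint 1: d + c = 3; constraint 4: c - d = -3; constraint 5: b - f = -1, and the others follow.

Satisfiable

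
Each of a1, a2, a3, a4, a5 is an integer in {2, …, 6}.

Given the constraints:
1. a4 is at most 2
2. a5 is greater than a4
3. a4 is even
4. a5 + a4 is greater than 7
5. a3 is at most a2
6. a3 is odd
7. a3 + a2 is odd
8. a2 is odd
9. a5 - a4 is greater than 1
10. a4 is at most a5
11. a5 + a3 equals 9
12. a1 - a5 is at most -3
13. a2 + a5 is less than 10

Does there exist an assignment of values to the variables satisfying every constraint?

Unsatisfiable

Constraint 6 makes a3 odd and constraint 8 makes a2 odd, so a3 + a2 must be even. Constraint 7 says a3 + a2 is odd — contradiction.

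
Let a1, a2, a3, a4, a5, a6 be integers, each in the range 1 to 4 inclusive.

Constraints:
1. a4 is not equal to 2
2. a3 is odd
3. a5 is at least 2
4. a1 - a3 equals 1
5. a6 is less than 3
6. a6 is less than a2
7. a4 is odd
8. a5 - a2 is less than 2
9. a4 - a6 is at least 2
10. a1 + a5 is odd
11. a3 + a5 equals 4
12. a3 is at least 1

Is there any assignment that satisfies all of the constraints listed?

Satisfiable

Setting (a1, a2, a3, a4, a5, a6) = (2, 3, 1, 3, 3, 1) satisfies everything: constraint 4: a1 - a3 = 1; constraint 8: a5 - a2 = 0, and the others follow.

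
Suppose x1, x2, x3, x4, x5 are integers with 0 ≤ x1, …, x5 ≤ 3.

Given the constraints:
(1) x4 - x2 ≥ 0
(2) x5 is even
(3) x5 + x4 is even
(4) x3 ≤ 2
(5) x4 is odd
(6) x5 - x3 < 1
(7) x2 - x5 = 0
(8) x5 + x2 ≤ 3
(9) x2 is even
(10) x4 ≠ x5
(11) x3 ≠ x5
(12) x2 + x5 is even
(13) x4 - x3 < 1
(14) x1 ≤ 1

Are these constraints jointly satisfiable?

Unsatisfiable

Constraint 2 makes x5 even and constraint 5 makes x4 odd, so x5 + x4 must be odd. Constraint 3 says x5 + x4 is even — contradiction.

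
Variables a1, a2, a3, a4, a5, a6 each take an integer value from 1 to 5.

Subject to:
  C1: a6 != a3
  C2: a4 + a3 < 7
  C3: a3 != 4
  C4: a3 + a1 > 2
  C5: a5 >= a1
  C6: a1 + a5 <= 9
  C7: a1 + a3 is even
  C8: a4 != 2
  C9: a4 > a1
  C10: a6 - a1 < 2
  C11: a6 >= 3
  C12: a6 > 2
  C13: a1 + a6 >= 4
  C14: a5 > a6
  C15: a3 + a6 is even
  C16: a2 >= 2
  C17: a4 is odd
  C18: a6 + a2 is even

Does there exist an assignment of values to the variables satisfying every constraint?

Satisfiable

One satisfying assignment is a1 = 3, a2 = 5, a3 = 1, a4 = 5, a5 = 4, a6 = 3.
For the less obvious constraints — constraint 2: a4 + a3 = 6; constraint 4: a3 + a1 = 4; constraint 6: a1 + a5 = 7 — and the others hold by inspection.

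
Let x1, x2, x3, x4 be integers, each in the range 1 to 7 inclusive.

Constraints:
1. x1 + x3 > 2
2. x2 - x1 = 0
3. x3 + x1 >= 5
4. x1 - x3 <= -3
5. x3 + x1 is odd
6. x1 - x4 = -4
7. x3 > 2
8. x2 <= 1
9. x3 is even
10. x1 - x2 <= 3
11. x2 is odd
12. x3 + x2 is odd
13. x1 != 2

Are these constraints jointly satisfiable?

Satisfiable

One satisfying assignment is x1 = 1, x2 = 1, x3 = 4, x4 = 5.
For the less obvious constraints — constraint 1: x1 + x3 = 5; constraint 2: x2 - x1 = 0 — and the others hold by inspection.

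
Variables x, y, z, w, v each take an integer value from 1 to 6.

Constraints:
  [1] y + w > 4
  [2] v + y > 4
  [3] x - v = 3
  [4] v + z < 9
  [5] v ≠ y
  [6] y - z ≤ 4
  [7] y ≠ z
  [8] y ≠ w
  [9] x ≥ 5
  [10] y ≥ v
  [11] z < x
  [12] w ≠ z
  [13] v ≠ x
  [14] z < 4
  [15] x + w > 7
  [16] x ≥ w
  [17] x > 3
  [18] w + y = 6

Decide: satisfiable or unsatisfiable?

Setting (x, y, z, w, v) = (6, 4, 3, 2, 3) satisfies everything: constraint 1: y + w = 6; constraint 2: v + y = 7; constraint 3: x - v = 3, and the others follow.

Satisfiable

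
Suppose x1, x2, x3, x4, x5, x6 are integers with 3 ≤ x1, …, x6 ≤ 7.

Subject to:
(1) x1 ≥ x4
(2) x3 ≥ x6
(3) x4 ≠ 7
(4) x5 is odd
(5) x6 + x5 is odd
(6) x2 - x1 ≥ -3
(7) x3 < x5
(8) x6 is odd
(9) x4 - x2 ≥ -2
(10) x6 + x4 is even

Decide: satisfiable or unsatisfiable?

Constraint 8 makes x6 odd and constraint 4 makes x5 odd, so x6 + x5 must be even. Constraint 5 says x6 + x5 is odd — contradiction.

Unsatisfiable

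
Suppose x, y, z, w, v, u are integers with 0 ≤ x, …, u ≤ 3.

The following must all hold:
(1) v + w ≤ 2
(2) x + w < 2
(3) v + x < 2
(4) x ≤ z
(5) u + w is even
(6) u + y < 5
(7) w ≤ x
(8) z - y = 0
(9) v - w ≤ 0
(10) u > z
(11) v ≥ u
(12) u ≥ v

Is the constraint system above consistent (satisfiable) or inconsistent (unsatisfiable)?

Constraints 4, 7, 9, 10, and 11 give w ≤ x, x ≤ z, z < u, u ≤ v, v ≤ w. Chaining: w ≤ x ≤ z < u ≤ v ≤ w, which forces w < w — impossible.

Unsatisfiable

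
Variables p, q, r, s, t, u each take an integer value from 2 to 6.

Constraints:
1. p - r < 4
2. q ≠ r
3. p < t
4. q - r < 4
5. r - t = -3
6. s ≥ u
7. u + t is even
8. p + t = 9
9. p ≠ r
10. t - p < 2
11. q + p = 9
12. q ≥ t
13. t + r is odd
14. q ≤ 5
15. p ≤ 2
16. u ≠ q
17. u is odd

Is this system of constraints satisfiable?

From constraint 15: p ≤ 2. From constraints 12 and 14: t ≤ q ≤ 5. Hence p + t ≤ 7. But constraint 8 requires p + t = 9, and 9 > 7. Contradiction.

Unsatisfiable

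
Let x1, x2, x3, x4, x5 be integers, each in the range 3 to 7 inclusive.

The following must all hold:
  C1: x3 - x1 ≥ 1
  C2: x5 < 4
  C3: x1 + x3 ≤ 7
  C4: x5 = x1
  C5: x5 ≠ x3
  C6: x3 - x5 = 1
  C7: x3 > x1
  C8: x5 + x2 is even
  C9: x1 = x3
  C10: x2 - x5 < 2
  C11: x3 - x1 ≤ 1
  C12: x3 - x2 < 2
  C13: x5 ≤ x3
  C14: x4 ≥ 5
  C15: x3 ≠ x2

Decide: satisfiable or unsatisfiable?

From constraints 4 and 9, x5 = x1 = x3, so x5 = x3. But constraint 5 says x5 ≠ x3. Contradiction.

Unsatisfiable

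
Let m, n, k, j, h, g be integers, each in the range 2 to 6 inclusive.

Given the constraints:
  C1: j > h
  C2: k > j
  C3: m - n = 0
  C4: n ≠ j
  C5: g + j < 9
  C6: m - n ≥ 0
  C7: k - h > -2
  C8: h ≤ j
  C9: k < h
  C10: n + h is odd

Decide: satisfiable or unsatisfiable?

Constraints 1, 2, and 9 give h < j, j < k, k < h. Chaining: h < j < k < h, which forces h < h — impossible.

Unsatisfiable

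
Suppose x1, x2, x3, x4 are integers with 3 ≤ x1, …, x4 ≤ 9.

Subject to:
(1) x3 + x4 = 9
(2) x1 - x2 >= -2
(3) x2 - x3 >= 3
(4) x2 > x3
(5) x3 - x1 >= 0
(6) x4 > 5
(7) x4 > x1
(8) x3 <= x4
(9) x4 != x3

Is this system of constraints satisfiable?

Constraints 2, 3, and 5 give x3 − x1 ≥ 0, x1 − x2 ≥ -2, x2 − x3 ≥ 3.
Adding all 3 inequalities: the left sides telescope to 0, and the right sides sum to 0 + (-2) + 3 = 1. So 0 ≥ 1, which is false.

Unsatisfiable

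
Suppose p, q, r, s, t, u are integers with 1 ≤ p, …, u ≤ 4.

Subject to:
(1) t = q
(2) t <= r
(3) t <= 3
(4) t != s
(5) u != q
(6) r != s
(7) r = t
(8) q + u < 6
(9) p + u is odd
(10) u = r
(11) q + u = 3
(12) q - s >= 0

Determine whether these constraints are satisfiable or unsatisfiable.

Unsatisfiable

From constraints 1, 7, and 10, u = r = t = q, so u = q. But constraint 5 says u ≠ q. Contradiction.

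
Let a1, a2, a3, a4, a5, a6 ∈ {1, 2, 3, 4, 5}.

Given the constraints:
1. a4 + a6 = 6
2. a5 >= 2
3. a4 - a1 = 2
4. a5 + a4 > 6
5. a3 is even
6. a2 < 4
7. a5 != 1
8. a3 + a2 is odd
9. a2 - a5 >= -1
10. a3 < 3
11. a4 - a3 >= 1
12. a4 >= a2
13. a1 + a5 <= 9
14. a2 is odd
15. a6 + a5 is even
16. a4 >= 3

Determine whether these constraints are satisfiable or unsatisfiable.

Take a1 = 3, a2 = 3, a3 = 2, a4 = 5, a5 = 3, a6 = 1. Then constraint 1: a4 + a6 = 6; constraint 3: a4 - a1 = 2, and every other listed constraint is also met.

Satisfiable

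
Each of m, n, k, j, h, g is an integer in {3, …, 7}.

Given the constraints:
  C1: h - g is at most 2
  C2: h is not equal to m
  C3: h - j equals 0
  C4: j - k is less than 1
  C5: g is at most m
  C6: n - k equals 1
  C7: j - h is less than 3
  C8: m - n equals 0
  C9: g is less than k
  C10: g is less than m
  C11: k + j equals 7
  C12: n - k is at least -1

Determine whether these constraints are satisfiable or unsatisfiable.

Satisfiable

Setting (m, n, k, j, h, g) = (5, 5, 4, 3, 3, 3) satisfies everything: constraint 1: h - g = 0; constraint 3: h - j = 0, and the others follow.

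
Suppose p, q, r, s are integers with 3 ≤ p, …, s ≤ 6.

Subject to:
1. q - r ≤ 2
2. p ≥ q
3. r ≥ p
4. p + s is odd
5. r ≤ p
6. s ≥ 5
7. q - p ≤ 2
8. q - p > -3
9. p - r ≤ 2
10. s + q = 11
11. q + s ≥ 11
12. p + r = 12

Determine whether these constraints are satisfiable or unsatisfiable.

Satisfiable

Take p = 6, q = 6, r = 6, s = 5. Then constraint 1: q - r = 0; constraint 7: q - p = 0, and every other listed constraint is also met.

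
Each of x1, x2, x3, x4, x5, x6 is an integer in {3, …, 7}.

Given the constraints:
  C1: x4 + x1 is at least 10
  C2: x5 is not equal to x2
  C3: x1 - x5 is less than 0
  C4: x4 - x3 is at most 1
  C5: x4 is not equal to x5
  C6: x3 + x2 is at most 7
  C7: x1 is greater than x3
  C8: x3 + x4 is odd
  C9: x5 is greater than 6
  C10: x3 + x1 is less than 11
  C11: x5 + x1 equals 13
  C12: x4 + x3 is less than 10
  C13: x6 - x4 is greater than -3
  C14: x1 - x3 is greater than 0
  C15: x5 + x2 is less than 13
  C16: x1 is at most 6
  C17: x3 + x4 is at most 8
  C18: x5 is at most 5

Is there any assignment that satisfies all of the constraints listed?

From constraint 18: x5 ≤ 5. From constraint 16: x1 ≤ 6. Hence x5 + x1 ≤ 11. But constraint 11 requires x5 + x1 = 13, and 13 > 11. Contradiction.

Unsatisfiable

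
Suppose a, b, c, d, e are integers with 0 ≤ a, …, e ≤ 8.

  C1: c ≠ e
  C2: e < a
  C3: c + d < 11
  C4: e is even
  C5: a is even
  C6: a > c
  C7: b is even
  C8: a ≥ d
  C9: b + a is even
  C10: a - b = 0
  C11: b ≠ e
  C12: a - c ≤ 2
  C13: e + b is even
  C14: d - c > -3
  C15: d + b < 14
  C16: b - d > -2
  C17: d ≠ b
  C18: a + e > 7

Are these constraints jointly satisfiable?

Take a = 6, b = 6, c = 5, d = 5, e = 2. Then constraint 3: c + d = 10; constraint 10: a - b = 0, and every other listed constraint is also met.

Satisfiable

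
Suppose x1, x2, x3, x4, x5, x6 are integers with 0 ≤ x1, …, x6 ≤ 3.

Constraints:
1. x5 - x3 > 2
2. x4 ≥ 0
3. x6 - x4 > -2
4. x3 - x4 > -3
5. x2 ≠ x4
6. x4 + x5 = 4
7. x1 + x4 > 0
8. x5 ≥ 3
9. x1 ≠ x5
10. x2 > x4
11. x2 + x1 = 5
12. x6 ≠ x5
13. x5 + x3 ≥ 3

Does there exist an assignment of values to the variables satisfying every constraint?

Satisfiable

Take x1 = 2, x2 = 3, x3 = 0, x4 = 1, x5 = 3, x6 = 0. Then constraint 1: x5 - x3 = 3; constraint 3: x6 - x4 = -1, and every other listed constraint is also met.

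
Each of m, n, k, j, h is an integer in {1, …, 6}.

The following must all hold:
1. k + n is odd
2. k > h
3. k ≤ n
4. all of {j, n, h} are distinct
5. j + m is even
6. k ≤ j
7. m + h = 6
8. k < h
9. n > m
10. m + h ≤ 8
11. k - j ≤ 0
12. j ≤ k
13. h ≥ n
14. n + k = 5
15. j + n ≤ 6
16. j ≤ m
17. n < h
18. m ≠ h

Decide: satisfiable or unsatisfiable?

Constraints 2, 6, 9, 16, and 17 give m < n, n < h, h < k, k ≤ j, j ≤ m. Chaining: m < n < h < k ≤ j ≤ m, which forces m < m — impossible.

Unsatisfiable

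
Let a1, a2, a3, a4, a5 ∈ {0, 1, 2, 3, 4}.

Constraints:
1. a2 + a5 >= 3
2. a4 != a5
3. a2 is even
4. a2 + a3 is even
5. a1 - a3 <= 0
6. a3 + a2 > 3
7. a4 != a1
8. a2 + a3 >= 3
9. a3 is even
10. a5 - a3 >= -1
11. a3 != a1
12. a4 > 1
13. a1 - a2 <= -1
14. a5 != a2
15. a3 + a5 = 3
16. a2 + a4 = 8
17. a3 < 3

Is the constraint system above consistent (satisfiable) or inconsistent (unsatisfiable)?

Satisfiable

One satisfying assignment is a1 = 1, a2 = 4, a3 = 2, a4 = 4, a5 = 1.
For the less obvious constraints — constraint 1: a2 + a5 = 5; constraint 5: a1 - a3 = -1; constraint 6: a3 + a2 = 6 — and the others hold by inspection.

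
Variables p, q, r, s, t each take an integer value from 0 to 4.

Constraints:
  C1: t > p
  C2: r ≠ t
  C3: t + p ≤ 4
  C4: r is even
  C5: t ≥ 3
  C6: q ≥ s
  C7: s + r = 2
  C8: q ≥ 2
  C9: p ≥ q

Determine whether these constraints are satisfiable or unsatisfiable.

Unsatisfiable

From constraint 5: t ≥ 3. From constraints 8 and 9: p ≥ q ≥ 2. Hence t + p ≥ 5. But constraint 3 requires t + p ≤ 4, and 4 < 5. Contradiction.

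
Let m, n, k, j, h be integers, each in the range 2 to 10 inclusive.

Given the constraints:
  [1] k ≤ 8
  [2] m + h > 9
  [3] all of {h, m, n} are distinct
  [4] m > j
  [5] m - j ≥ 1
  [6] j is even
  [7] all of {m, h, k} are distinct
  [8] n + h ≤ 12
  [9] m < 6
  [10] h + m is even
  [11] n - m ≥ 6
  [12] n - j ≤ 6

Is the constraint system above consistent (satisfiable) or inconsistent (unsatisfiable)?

Unsatisfiable

Constraints 5, 11, and 12 give n − m ≥ 6, m − j ≥ 1, j − n ≥ -6.
Adding all 3 inequalities: the left sides telescope to 0, and the right sides sum to 6 + 1 + (-6) = 1. So 0 ≥ 1, which is false.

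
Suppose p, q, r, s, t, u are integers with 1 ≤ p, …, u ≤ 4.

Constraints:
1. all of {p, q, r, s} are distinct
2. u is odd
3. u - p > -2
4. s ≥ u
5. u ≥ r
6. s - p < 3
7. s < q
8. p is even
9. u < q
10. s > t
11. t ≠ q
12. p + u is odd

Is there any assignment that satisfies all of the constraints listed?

One satisfying assignment is p = 2, q = 4, r = 1, s = 3, t = 1, u = 3.
For the less obvious constraints — constraint 1: values 2, 4, 1, 3 are distinct; constraint 3: u - p = 1; constraint 6: s - p = 1 — and the others hold by inspection.

Satisfiable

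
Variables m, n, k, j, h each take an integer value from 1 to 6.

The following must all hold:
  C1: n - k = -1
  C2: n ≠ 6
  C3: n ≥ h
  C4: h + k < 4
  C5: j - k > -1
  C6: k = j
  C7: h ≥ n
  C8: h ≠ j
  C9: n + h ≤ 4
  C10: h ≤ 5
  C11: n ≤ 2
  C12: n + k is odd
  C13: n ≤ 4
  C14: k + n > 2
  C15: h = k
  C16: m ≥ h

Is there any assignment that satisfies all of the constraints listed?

From constraints 6 and 15, h = k = j, so h = j. But constraint 8 says h ≠ j. Contradiction.

Unsatisfiable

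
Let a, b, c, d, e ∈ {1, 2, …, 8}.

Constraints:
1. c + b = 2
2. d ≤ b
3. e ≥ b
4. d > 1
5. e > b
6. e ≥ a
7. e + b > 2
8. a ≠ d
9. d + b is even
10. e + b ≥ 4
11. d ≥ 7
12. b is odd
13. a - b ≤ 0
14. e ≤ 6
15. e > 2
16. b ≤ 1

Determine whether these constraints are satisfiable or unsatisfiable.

From constraints 2 and 11: b ≥ d and d ≥ 7, so b ≥ 7. From constraints 3 and 14: b ≤ e and e ≤ 6, so b ≤ 6. But 6 < 7, so no value of b works.

Unsatisfiable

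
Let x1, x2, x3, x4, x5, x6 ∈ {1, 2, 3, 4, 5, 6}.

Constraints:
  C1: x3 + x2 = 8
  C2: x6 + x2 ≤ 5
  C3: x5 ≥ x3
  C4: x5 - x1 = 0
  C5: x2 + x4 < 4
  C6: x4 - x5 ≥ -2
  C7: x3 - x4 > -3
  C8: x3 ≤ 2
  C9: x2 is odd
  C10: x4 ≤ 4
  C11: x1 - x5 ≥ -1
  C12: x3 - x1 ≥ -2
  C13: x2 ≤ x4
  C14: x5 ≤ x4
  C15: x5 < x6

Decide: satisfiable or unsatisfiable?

From constraint 8: x3 ≤ 2. From constraints 10 and 13: x2 ≤ x4 ≤ 4. Hence x3 + x2 ≤ 6. But constraint 1 requires x3 + x2 = 8, and 8 > 6. Contradiction.

Unsatisfiable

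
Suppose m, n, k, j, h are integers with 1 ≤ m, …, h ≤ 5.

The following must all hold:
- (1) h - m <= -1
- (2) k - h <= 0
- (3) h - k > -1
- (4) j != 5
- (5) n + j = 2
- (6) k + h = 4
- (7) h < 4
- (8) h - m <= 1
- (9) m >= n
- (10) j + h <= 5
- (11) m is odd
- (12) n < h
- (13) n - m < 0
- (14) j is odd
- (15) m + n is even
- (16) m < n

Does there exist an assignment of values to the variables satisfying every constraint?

Constraints 1, 12, and 16 give m < n, n < h, h < m. Chaining: m < n < h < m, which forces m < m — impossible.

Unsatisfiable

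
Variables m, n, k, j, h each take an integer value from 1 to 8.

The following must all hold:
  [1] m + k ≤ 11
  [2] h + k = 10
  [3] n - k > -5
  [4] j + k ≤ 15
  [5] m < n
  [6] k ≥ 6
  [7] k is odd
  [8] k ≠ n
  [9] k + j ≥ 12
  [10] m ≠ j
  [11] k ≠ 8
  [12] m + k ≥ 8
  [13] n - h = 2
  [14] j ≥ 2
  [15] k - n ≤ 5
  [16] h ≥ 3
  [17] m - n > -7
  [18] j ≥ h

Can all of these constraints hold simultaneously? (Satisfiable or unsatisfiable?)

One satisfying assignment is m = 1, n = 5, k = 7, j = 5, h = 3.
For the less obvious constraints — constraint 1: m + k = 8; constraint 2: h + k = 10 — and the others hold by inspection.

Satisfiable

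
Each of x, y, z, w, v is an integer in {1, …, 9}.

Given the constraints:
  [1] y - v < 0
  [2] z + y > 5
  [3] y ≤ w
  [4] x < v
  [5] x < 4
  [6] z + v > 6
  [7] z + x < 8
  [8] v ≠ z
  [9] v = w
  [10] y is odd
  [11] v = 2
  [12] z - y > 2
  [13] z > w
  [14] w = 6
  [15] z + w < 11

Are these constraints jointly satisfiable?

Unsatisfiable

Constraint 11 fixes v = 2 and constraint 14 fixes w = 6, but constraint 9 requires v = w. Since 2 ≠ 6, contradiction.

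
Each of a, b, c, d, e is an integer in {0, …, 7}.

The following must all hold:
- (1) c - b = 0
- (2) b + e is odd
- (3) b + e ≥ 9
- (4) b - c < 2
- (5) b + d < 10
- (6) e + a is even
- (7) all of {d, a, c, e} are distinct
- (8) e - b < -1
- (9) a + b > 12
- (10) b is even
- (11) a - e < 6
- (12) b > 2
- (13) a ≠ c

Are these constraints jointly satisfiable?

The assignment a = 7, b = 6, c = 6, d = 2, e = 3 works:
  constraint 1 holds since c - b = 0.
  constraint 3 holds since b + e = 9.
The rest check out directly.

Satisfiable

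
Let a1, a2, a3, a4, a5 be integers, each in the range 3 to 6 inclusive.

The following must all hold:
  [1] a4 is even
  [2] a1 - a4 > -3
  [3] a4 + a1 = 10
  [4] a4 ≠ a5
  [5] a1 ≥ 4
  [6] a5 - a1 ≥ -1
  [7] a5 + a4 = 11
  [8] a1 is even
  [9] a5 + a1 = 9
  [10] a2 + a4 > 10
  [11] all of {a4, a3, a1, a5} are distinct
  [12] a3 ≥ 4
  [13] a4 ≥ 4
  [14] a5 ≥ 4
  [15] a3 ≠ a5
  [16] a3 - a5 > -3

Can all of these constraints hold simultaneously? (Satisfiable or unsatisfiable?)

Constraints 5, 12, 13, and 14 confine each of a4, a3, a1, a5 to the 3 values {4, …, 6} (the domain already gives each ≤ 6).
Constraint 11 requires all 4 of them to be distinct, but only 3 values are available — impossible by the pigeonhole principle.

Unsatisfiable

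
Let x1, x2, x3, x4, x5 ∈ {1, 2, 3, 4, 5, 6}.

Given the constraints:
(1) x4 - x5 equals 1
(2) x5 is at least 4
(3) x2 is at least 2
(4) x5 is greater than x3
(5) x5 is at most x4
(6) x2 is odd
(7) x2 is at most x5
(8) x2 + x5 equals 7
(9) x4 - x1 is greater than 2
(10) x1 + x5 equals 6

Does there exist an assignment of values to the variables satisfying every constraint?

Satisfiable

The assignment x1 = 2, x2 = 3, x3 = 2, x4 = 5, x5 = 4 works:
  constraint 1 holds since x4 - x5 = 1.
  constraint 8 holds since x2 + x5 = 7.
  constraint 9 holds since x4 - x1 = 3.
The rest check out directly.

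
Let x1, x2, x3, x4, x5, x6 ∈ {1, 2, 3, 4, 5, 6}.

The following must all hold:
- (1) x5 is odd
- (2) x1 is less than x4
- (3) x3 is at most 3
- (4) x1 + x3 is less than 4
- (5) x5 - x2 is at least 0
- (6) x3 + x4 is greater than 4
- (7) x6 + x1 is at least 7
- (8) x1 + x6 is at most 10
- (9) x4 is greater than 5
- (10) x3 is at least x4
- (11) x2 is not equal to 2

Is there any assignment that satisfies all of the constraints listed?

From constraint 9: x4 ≥ 6. From constraints 3 and 10: x4 ≤ x3 and x3 ≤ 3, so x4 ≤ 3. But 3 < 6, so no value of x4 works.

Unsatisfiable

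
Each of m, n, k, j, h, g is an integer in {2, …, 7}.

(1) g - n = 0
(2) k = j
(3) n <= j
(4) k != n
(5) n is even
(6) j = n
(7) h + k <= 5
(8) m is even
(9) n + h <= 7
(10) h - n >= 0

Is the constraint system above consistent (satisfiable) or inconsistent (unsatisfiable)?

From constraints 2 and 6, k = j = n, so k = n. But constraint 4 says k ≠ n. Contradiction.

Unsatisfiable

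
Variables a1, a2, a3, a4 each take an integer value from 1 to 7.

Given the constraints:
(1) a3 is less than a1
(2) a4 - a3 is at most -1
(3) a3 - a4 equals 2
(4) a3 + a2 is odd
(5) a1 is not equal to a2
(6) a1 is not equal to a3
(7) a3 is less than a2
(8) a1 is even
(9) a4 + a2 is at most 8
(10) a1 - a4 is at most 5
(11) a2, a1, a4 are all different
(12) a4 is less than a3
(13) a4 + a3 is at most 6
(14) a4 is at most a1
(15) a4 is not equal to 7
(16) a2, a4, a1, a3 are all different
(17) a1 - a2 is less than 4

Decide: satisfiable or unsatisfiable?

One satisfying assignment is a1 = 6, a2 = 5, a3 = 4, a4 = 2.
For the less obvious constraints — constraint 2: a4 - a3 = -2; constraint 3: a3 - a4 = 2 — and the others hold by inspection.

Satisfiable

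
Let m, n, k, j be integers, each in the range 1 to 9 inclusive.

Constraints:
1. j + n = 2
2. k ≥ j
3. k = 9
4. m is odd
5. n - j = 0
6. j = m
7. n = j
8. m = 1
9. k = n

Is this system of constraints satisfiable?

Unsatisfiable

Constraint 3 fixes k = 9 and constraint 8 fixes m = 1. Constraints 6, 7, and 9 give k = n = j = m, so k = m. But 9 ≠ 1 — contradiction.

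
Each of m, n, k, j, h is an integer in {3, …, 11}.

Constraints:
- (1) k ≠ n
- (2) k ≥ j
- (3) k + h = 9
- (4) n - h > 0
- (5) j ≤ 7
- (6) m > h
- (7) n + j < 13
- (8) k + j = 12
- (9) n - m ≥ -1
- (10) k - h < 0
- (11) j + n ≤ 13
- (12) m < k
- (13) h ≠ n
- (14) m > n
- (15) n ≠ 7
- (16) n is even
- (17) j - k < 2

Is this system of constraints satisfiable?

Constraints 4, 10, 12, and 14 give n < m, m < k, k < h, h < n. Chaining: n < m < k < h < n, which forces n < n — impossible.

Unsatisfiable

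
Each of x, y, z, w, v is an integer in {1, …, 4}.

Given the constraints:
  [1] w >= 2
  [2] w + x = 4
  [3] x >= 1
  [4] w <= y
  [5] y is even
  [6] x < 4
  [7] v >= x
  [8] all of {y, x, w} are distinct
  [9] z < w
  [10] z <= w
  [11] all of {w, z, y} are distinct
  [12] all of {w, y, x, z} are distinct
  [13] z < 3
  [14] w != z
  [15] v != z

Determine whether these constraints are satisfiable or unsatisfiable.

One satisfying assignment is x = 1, y = 4, z = 2, w = 3, v = 1.
For the less obvious constraints — constraint 2: w + x = 4; constraint 8: values 4, 1, 3 are distinct; constraint 11: values 3, 2, 4 are distinct — and the others hold by inspection.

Satisfiable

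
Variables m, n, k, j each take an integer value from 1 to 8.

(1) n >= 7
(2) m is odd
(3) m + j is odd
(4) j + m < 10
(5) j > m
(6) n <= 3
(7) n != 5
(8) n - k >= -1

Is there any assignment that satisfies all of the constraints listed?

From constraint 1: n ≥ 7. From constraint 6: n ≤ 3. But 3 < 7, so no value of n works.

Unsatisfiable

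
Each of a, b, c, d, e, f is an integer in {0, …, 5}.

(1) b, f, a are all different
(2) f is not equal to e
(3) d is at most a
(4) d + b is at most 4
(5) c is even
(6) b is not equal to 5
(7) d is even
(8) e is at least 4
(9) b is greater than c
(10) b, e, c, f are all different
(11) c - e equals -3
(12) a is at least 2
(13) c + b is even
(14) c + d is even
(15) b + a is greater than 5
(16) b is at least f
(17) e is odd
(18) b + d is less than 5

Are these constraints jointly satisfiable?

The assignment a = 2, b = 4, c = 2, d = 0, e = 5, f = 3 works:
  constraint 4 holds since d + b = 4.
  constraint 11 holds since c - e = -3.
The rest check out directly.

Satisfiable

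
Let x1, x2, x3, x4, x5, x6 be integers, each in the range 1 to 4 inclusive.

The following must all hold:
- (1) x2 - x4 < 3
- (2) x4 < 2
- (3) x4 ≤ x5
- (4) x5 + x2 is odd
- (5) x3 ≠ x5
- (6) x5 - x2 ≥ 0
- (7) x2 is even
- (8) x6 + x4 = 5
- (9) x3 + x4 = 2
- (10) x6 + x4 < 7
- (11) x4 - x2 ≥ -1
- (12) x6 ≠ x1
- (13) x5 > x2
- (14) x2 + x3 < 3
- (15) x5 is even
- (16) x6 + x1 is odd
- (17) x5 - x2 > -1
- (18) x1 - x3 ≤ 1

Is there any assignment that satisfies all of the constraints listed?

Constraint 15 makes x5 even and constraint 7 makes x2 even, so x5 + x2 must be even. Constraint 4 says x5 + x2 is odd — contradiction.

Unsatisfiable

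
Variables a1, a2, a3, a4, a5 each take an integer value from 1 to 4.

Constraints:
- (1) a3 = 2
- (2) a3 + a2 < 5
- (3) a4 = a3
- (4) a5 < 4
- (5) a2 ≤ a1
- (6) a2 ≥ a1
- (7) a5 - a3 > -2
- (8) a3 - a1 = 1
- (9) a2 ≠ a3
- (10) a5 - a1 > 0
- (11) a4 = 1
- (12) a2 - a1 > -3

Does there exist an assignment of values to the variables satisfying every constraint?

Constraint 11 fixes a4 = 1 and constraint 1 fixes a3 = 2, but constraint 3 requires a4 = a3. Since 1 ≠ 2, contradiction.

Unsatisfiable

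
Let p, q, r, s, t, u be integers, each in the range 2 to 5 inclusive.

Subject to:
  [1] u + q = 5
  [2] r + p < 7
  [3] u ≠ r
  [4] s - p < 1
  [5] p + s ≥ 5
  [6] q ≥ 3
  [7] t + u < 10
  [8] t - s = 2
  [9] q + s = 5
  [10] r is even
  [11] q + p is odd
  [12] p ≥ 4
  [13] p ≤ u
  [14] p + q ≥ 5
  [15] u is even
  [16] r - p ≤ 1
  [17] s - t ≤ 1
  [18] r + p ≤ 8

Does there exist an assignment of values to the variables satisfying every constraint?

Unsatisfiable

From constraints 12 and 13: u ≥ p ≥ 4. From constraint 6: q ≥ 3. Hence u + q ≥ 7. But constraint 1 requires u + q = 5, and 5 < 7. Contradiction.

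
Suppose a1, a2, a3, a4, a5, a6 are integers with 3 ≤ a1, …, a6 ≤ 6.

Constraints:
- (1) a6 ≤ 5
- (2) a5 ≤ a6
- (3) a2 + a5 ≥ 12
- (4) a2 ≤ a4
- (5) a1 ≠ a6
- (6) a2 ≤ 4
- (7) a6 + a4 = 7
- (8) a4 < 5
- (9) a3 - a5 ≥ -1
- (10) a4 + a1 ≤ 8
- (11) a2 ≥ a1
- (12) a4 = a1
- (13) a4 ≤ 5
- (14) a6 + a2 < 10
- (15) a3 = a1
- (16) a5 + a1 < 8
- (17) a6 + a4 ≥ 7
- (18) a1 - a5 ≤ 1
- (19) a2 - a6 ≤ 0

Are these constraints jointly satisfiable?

Unsatisfiable

From constraints 4 and 13: a2 ≤ a4 ≤ 5. From constraints 1 and 2: a5 ≤ a6 ≤ 5. Hence a2 + a5 ≤ 10. But constraint 3 requires a2 + a5 ≥ 12, and 12 > 10. Contradiction.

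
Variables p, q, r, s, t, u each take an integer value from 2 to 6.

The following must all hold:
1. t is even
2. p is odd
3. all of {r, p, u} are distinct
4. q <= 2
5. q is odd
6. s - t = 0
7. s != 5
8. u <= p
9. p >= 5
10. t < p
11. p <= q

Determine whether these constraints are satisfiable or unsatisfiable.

From constraint 9: p ≥ 5. From constraints 4 and 11: p ≤ q and q ≤ 2, so p ≤ 2. But 2 < 5, so no value of p works.

Unsatisfiable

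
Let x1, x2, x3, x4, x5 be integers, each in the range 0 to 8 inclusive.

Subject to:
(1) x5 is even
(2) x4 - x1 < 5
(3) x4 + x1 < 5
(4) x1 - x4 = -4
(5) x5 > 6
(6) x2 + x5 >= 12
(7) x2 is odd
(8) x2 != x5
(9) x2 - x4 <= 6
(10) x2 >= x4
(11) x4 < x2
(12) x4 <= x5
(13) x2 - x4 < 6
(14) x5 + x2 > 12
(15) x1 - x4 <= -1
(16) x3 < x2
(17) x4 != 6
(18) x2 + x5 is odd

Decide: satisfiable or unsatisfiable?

Setting (x1, x2, x3, x4, x5) = (0, 7, 1, 4, 8) satisfies everything: constraint 2: x4 - x1 = 4; constraint 3: x4 + x1 = 4, and the others follow.

Satisfiable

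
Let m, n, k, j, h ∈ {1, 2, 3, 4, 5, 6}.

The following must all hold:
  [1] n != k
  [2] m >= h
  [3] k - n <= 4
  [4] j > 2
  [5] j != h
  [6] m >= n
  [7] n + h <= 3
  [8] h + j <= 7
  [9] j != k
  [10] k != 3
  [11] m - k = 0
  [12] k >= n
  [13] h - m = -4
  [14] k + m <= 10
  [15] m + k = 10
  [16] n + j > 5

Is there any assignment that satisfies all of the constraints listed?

One satisfying assignment is m = 5, n = 2, k = 5, j = 6, h = 1.
For the less obvious constraints — constraint 3: k - n = 3; constraint 7: n + h = 3 — and the others hold by inspection.

Satisfiable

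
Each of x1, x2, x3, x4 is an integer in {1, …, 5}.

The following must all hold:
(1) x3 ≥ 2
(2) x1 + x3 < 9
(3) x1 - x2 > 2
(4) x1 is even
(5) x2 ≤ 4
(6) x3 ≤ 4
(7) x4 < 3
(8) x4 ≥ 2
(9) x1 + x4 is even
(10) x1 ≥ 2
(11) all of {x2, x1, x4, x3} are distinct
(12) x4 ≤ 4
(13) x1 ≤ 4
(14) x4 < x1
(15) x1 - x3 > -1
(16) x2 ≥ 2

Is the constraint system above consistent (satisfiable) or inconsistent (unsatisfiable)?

Constraints 1, 5, 6, 8, 10, 12, 13, and 16 confine each of x2, x1, x4, x3 to the 3 values {2, …, 4}.
Constraint 11 requires all 4 of them to be distinct, but only 3 values are available — impossible by the pigeonhole principle.

Unsatisfiable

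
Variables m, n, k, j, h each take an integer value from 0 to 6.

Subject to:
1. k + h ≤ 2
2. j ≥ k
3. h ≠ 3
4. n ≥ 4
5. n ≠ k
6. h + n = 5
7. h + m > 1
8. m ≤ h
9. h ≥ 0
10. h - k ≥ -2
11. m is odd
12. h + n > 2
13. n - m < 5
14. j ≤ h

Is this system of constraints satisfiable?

The assignment m = 1, n = 4, k = 0, j = 1, h = 1 works:
  constraint 1 holds since k + h = 1.
  constraint 6 holds since h + n = 5.
  constraint 7 holds since h + m = 2.
The rest check out directly.

Satisfiable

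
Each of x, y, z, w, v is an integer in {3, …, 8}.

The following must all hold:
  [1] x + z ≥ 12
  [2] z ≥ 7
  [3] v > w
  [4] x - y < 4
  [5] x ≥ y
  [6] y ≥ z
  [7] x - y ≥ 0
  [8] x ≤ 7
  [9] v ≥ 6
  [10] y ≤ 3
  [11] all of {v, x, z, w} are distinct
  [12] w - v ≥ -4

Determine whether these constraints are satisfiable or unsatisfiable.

From constraint 8: x ≤ 7. From constraints 6 and 10: z ≤ y ≤ 3. Hence x + z ≤ 10. But constraint 1 requires x + z ≥ 12, and 12 > 10. Contradiction.

Unsatisfiable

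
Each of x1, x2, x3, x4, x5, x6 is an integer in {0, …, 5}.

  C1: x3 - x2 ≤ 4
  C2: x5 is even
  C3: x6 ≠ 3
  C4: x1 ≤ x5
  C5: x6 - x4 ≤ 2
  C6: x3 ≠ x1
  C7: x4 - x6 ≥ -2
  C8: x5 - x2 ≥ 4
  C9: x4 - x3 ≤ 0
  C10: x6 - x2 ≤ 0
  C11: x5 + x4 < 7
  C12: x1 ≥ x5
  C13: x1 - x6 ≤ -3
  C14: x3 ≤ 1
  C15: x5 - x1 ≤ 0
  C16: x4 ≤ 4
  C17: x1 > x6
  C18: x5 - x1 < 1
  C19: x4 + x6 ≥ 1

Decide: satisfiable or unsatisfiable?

Constraints 1, 7, 8, 9, 13, and 15 give x1 − x5 ≥ 0, x5 − x2 ≥ 4, x2 − x3 ≥ -4, x3 − x4 ≥ 0, x4 − x6 ≥ -2, x6 − x1 ≥ 3.
Adding all 6 inequalities: the left sides telescope to 0, and the right sides sum to 0 + 4 + (-4) + 0 + (-2) + 3 = 1. So 0 ≥ 1, which is false.

Unsatisfiable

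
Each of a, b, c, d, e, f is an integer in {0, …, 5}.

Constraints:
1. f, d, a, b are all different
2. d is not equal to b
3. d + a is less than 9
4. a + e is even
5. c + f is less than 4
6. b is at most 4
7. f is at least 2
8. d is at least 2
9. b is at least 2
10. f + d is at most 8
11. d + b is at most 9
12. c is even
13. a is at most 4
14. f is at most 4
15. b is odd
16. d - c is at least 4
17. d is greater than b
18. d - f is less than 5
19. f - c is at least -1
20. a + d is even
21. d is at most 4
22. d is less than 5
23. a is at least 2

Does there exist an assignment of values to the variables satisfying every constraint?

Constraints 6, 7, 8, 9, 13, 14, 21, and 23 confine each of f, d, a, b to the 3 values {2, …, 4}.
Constraint 1 requires all 4 of them to be distinct, but only 3 values are available — impossible by the pigeonhole principle.

Unsatisfiable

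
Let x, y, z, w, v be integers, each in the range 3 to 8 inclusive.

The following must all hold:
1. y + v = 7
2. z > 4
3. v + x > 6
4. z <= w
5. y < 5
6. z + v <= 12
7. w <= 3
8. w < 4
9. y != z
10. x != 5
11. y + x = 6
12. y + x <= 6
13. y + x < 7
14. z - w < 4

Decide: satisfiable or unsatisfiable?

Unsatisfiable

From constraint 2: z ≥ 5. From constraints 4 and 7: z ≤ w and w ≤ 3, so z ≤ 3. But 3 < 5, so no value of z works.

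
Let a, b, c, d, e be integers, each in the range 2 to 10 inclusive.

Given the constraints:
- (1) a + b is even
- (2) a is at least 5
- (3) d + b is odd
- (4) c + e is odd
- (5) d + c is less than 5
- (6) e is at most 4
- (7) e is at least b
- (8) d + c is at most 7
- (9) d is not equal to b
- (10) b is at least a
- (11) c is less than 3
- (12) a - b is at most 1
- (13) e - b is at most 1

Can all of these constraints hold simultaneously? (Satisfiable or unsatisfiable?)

Unsatisfiable

From constraints 2 and 10: b ≥ a and a ≥ 5, so b ≥ 5. From constraints 6 and 7: b ≤ e and e ≤ 4, so b ≤ 4. But 4 < 5, so no value of b works.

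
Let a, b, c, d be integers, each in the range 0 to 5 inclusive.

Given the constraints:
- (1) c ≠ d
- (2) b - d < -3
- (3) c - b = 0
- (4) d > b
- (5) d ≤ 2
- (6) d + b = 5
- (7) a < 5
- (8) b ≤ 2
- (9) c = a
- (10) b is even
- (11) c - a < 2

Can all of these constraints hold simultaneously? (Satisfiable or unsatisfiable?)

From constraint 5: d ≤ 2. From constraint 8: b ≤ 2. Hence d + b ≤ 4. But constraint 6 requires d + b = 5, and 5 > 4. Contradiction.

Unsatisfiable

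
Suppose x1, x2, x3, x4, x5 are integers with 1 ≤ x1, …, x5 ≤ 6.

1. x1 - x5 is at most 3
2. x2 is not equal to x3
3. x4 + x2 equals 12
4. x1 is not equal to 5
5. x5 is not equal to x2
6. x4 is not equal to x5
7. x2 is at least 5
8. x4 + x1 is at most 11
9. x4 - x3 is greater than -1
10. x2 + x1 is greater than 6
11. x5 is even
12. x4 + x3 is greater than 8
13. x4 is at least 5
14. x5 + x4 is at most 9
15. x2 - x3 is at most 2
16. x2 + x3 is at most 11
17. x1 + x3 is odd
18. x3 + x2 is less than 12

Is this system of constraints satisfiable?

Try x1 = 3, x2 = 6, x3 = 4, x4 = 6, x5 = 2.
Check constraint 1: x1 - x5 = 1; constraint 3: x4 + x2 = 12; constraint 8: x4 + x1 = 9. The remaining constraints are straightforward to verify.

Satisfiable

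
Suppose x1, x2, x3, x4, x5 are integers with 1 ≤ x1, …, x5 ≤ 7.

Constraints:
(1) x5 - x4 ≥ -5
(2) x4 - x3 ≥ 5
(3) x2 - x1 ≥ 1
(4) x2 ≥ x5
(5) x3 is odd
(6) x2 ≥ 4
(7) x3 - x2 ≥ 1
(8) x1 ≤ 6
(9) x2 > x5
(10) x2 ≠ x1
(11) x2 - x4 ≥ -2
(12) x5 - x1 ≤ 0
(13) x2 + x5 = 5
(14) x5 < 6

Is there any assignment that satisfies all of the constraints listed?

Constraints 1, 2, 3, 7, and 12 give x3 − x2 ≥ 1, x2 − x1 ≥ 1, x1 − x5 ≥ 0, x5 − x4 ≥ -5, x4 − x3 ≥ 5.
Adding all 5 inequalities: the left sides telescope to 0, and the right sides sum to 1 + 1 + 0 + (-5) + 5 = 2. So 0 ≥ 2, which is false.

Unsatisfiable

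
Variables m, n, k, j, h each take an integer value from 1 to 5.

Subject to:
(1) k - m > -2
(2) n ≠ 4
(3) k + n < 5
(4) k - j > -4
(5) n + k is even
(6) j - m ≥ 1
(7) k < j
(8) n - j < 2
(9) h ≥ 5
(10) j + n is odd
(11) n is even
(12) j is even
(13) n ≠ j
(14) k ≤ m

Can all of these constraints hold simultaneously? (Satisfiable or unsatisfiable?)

Constraint 12 makes j even and constraint 11 makes n even, so j + n must be even. Constraint 10 says j + n is odd — contradiction.

Unsatisfiable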